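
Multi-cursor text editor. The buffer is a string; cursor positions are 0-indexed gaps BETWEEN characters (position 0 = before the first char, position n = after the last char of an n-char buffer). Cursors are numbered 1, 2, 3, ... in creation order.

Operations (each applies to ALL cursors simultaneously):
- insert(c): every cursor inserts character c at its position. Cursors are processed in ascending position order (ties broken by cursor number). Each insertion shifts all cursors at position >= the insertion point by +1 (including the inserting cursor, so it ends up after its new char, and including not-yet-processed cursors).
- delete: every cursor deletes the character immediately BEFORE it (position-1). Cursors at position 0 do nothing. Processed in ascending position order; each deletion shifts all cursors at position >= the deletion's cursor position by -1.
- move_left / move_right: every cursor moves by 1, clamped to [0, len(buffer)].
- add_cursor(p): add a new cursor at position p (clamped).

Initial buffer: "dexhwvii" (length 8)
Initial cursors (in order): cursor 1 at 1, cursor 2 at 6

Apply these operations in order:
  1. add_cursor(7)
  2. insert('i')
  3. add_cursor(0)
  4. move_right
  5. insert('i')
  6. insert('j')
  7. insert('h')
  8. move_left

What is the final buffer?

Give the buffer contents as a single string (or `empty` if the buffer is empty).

After op 1 (add_cursor(7)): buffer="dexhwvii" (len 8), cursors c1@1 c2@6 c3@7, authorship ........
After op 2 (insert('i')): buffer="diexhwviiii" (len 11), cursors c1@2 c2@8 c3@10, authorship .1.....2.3.
After op 3 (add_cursor(0)): buffer="diexhwviiii" (len 11), cursors c4@0 c1@2 c2@8 c3@10, authorship .1.....2.3.
After op 4 (move_right): buffer="diexhwviiii" (len 11), cursors c4@1 c1@3 c2@9 c3@11, authorship .1.....2.3.
After op 5 (insert('i')): buffer="diieixhwviiiiii" (len 15), cursors c4@2 c1@5 c2@12 c3@15, authorship .41.1....2.23.3
After op 6 (insert('j')): buffer="dijieijxhwviiijiiij" (len 19), cursors c4@3 c1@7 c2@15 c3@19, authorship .441.11....2.223.33
After op 7 (insert('h')): buffer="dijhieijhxhwviiijhiiijh" (len 23), cursors c4@4 c1@9 c2@18 c3@23, authorship .4441.111....2.2223.333
After op 8 (move_left): buffer="dijhieijhxhwviiijhiiijh" (len 23), cursors c4@3 c1@8 c2@17 c3@22, authorship .4441.111....2.2223.333

Answer: dijhieijhxhwviiijhiiijh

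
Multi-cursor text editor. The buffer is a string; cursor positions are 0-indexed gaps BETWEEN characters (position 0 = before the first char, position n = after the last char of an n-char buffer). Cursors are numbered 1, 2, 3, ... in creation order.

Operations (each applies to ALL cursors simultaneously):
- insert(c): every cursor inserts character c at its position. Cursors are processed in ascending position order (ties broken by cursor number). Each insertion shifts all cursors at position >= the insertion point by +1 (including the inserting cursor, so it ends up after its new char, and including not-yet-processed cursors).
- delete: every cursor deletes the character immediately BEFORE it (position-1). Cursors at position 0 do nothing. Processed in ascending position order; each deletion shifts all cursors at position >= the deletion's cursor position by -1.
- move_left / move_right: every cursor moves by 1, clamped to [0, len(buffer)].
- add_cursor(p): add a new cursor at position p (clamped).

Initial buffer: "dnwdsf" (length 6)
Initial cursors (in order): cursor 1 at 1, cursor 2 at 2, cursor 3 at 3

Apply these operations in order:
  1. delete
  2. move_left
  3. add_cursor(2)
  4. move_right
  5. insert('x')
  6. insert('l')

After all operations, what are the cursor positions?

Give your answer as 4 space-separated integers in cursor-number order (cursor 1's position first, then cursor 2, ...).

Answer: 7 7 7 11

Derivation:
After op 1 (delete): buffer="dsf" (len 3), cursors c1@0 c2@0 c3@0, authorship ...
After op 2 (move_left): buffer="dsf" (len 3), cursors c1@0 c2@0 c3@0, authorship ...
After op 3 (add_cursor(2)): buffer="dsf" (len 3), cursors c1@0 c2@0 c3@0 c4@2, authorship ...
After op 4 (move_right): buffer="dsf" (len 3), cursors c1@1 c2@1 c3@1 c4@3, authorship ...
After op 5 (insert('x')): buffer="dxxxsfx" (len 7), cursors c1@4 c2@4 c3@4 c4@7, authorship .123..4
After op 6 (insert('l')): buffer="dxxxlllsfxl" (len 11), cursors c1@7 c2@7 c3@7 c4@11, authorship .123123..44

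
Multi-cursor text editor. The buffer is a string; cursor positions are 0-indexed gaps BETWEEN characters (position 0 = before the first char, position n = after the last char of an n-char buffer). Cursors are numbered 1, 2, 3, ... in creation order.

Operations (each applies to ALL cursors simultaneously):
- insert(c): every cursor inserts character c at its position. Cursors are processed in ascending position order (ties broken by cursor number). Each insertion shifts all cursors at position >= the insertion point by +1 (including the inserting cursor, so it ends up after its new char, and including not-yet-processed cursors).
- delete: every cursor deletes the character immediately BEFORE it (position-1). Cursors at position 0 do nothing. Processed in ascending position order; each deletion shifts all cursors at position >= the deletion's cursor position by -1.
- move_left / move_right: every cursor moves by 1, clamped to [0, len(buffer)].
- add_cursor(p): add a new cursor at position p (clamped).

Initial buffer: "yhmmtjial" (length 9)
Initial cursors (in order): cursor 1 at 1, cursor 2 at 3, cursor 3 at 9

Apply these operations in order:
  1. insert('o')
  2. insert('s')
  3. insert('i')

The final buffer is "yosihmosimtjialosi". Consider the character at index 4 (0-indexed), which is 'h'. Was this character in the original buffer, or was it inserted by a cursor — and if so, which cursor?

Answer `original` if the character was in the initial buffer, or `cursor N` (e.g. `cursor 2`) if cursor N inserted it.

Answer: original

Derivation:
After op 1 (insert('o')): buffer="yohmomtjialo" (len 12), cursors c1@2 c2@5 c3@12, authorship .1..2......3
After op 2 (insert('s')): buffer="yoshmosmtjialos" (len 15), cursors c1@3 c2@7 c3@15, authorship .11..22......33
After op 3 (insert('i')): buffer="yosihmosimtjialosi" (len 18), cursors c1@4 c2@9 c3@18, authorship .111..222......333
Authorship (.=original, N=cursor N): . 1 1 1 . . 2 2 2 . . . . . . 3 3 3
Index 4: author = original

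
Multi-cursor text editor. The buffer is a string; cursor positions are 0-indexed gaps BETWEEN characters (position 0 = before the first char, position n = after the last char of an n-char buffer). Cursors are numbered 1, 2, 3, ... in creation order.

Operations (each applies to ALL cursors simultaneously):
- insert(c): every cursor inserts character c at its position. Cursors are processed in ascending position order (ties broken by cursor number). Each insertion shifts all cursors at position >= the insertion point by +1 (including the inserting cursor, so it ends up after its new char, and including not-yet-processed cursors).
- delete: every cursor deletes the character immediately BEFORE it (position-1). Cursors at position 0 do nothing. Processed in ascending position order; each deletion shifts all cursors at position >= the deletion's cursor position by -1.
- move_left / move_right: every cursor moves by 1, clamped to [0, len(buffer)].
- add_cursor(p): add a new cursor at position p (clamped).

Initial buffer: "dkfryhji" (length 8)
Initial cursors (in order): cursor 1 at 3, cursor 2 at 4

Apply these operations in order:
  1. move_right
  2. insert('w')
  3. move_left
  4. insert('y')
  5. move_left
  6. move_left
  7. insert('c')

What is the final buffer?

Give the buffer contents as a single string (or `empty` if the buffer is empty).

Answer: dkfcrywcyywhji

Derivation:
After op 1 (move_right): buffer="dkfryhji" (len 8), cursors c1@4 c2@5, authorship ........
After op 2 (insert('w')): buffer="dkfrwywhji" (len 10), cursors c1@5 c2@7, authorship ....1.2...
After op 3 (move_left): buffer="dkfrwywhji" (len 10), cursors c1@4 c2@6, authorship ....1.2...
After op 4 (insert('y')): buffer="dkfrywyywhji" (len 12), cursors c1@5 c2@8, authorship ....11.22...
After op 5 (move_left): buffer="dkfrywyywhji" (len 12), cursors c1@4 c2@7, authorship ....11.22...
After op 6 (move_left): buffer="dkfrywyywhji" (len 12), cursors c1@3 c2@6, authorship ....11.22...
After op 7 (insert('c')): buffer="dkfcrywcyywhji" (len 14), cursors c1@4 c2@8, authorship ...1.112.22...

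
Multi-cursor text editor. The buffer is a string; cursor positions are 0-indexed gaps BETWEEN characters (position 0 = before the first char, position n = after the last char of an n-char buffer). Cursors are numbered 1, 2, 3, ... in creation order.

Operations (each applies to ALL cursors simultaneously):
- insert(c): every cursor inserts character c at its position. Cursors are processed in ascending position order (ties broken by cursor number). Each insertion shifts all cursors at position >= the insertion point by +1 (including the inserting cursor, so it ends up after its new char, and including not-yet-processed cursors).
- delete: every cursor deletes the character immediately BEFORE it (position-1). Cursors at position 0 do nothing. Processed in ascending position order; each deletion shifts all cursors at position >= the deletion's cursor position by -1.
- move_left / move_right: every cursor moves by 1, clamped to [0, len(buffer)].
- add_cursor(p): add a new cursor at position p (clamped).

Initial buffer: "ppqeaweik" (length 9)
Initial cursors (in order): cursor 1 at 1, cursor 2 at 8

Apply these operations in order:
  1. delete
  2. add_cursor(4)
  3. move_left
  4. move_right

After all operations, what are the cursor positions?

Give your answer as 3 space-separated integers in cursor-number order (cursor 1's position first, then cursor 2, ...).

After op 1 (delete): buffer="pqeawek" (len 7), cursors c1@0 c2@6, authorship .......
After op 2 (add_cursor(4)): buffer="pqeawek" (len 7), cursors c1@0 c3@4 c2@6, authorship .......
After op 3 (move_left): buffer="pqeawek" (len 7), cursors c1@0 c3@3 c2@5, authorship .......
After op 4 (move_right): buffer="pqeawek" (len 7), cursors c1@1 c3@4 c2@6, authorship .......

Answer: 1 6 4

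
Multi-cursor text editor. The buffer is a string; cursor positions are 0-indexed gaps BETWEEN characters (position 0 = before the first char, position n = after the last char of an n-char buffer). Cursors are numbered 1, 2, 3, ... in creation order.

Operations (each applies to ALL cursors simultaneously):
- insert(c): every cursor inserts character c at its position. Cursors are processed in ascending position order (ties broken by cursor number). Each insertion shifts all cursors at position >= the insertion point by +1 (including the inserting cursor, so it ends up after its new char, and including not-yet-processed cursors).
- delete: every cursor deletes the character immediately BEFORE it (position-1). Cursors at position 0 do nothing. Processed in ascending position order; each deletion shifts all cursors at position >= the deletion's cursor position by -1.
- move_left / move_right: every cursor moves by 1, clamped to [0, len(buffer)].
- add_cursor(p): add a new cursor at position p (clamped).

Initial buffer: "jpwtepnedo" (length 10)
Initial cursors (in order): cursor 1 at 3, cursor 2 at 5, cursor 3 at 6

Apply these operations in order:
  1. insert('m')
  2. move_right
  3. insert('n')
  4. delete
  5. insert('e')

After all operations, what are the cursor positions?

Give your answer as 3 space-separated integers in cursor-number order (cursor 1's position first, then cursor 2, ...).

Answer: 6 10 13

Derivation:
After op 1 (insert('m')): buffer="jpwmtempmnedo" (len 13), cursors c1@4 c2@7 c3@9, authorship ...1..2.3....
After op 2 (move_right): buffer="jpwmtempmnedo" (len 13), cursors c1@5 c2@8 c3@10, authorship ...1..2.3....
After op 3 (insert('n')): buffer="jpwmtnempnmnnedo" (len 16), cursors c1@6 c2@10 c3@13, authorship ...1.1.2.23.3...
After op 4 (delete): buffer="jpwmtempmnedo" (len 13), cursors c1@5 c2@8 c3@10, authorship ...1..2.3....
After op 5 (insert('e')): buffer="jpwmteempemneedo" (len 16), cursors c1@6 c2@10 c3@13, authorship ...1.1.2.23.3...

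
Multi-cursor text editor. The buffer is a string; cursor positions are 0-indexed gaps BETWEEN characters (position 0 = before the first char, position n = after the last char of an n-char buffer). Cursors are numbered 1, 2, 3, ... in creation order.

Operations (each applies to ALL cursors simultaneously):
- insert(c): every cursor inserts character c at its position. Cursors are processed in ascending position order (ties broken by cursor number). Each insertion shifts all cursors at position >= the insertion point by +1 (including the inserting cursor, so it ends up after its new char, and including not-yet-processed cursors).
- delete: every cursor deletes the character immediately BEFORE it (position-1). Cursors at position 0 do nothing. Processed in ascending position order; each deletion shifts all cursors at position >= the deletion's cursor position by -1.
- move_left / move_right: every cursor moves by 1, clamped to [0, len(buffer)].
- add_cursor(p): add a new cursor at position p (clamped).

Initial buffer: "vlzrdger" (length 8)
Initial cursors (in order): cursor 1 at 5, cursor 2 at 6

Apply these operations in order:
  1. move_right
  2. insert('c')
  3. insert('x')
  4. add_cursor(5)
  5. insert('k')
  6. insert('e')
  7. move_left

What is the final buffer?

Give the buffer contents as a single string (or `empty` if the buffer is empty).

Answer: vlzrdkegcxkeecxker

Derivation:
After op 1 (move_right): buffer="vlzrdger" (len 8), cursors c1@6 c2@7, authorship ........
After op 2 (insert('c')): buffer="vlzrdgcecr" (len 10), cursors c1@7 c2@9, authorship ......1.2.
After op 3 (insert('x')): buffer="vlzrdgcxecxr" (len 12), cursors c1@8 c2@11, authorship ......11.22.
After op 4 (add_cursor(5)): buffer="vlzrdgcxecxr" (len 12), cursors c3@5 c1@8 c2@11, authorship ......11.22.
After op 5 (insert('k')): buffer="vlzrdkgcxkecxkr" (len 15), cursors c3@6 c1@10 c2@14, authorship .....3.111.222.
After op 6 (insert('e')): buffer="vlzrdkegcxkeecxker" (len 18), cursors c3@7 c1@12 c2@17, authorship .....33.1111.2222.
After op 7 (move_left): buffer="vlzrdkegcxkeecxker" (len 18), cursors c3@6 c1@11 c2@16, authorship .....33.1111.2222.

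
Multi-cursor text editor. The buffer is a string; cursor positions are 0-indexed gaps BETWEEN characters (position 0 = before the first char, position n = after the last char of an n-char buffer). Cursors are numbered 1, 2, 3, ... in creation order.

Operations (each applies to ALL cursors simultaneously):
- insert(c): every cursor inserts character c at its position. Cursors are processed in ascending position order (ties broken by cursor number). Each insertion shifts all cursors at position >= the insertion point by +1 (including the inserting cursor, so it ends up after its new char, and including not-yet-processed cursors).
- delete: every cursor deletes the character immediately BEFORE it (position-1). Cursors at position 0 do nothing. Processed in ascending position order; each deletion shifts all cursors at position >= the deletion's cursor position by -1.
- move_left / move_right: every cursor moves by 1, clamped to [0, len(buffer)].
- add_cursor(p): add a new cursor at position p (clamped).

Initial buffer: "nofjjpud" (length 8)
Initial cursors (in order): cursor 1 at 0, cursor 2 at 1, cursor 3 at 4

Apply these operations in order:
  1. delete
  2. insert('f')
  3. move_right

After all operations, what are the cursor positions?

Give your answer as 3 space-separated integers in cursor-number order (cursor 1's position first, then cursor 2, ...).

After op 1 (delete): buffer="ofjpud" (len 6), cursors c1@0 c2@0 c3@2, authorship ......
After op 2 (insert('f')): buffer="ffoffjpud" (len 9), cursors c1@2 c2@2 c3@5, authorship 12..3....
After op 3 (move_right): buffer="ffoffjpud" (len 9), cursors c1@3 c2@3 c3@6, authorship 12..3....

Answer: 3 3 6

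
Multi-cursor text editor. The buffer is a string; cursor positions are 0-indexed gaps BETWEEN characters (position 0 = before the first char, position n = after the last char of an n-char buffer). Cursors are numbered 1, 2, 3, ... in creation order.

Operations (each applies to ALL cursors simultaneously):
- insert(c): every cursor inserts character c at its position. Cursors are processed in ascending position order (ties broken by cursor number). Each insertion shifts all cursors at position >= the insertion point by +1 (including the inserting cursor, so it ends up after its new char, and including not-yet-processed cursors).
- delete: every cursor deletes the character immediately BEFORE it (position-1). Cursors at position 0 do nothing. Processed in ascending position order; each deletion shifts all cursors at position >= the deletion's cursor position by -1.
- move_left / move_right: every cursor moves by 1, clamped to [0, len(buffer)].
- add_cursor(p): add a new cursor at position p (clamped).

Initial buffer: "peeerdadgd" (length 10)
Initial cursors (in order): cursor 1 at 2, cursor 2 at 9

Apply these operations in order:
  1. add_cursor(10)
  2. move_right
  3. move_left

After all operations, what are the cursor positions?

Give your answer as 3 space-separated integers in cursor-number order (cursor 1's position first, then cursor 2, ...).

Answer: 2 9 9

Derivation:
After op 1 (add_cursor(10)): buffer="peeerdadgd" (len 10), cursors c1@2 c2@9 c3@10, authorship ..........
After op 2 (move_right): buffer="peeerdadgd" (len 10), cursors c1@3 c2@10 c3@10, authorship ..........
After op 3 (move_left): buffer="peeerdadgd" (len 10), cursors c1@2 c2@9 c3@9, authorship ..........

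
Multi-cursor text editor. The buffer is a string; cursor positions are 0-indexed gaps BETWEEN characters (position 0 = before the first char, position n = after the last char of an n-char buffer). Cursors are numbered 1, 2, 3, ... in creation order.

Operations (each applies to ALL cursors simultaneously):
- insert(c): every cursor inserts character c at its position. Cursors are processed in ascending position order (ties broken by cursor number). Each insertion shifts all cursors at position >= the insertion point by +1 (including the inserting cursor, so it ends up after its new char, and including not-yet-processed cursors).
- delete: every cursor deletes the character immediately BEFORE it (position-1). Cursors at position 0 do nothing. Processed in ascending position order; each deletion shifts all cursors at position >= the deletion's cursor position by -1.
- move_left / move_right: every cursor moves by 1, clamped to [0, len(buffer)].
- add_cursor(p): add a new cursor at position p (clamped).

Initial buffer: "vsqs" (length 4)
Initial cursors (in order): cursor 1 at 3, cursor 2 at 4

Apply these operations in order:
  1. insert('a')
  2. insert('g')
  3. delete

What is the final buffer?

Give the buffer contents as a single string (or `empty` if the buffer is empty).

Answer: vsqasa

Derivation:
After op 1 (insert('a')): buffer="vsqasa" (len 6), cursors c1@4 c2@6, authorship ...1.2
After op 2 (insert('g')): buffer="vsqagsag" (len 8), cursors c1@5 c2@8, authorship ...11.22
After op 3 (delete): buffer="vsqasa" (len 6), cursors c1@4 c2@6, authorship ...1.2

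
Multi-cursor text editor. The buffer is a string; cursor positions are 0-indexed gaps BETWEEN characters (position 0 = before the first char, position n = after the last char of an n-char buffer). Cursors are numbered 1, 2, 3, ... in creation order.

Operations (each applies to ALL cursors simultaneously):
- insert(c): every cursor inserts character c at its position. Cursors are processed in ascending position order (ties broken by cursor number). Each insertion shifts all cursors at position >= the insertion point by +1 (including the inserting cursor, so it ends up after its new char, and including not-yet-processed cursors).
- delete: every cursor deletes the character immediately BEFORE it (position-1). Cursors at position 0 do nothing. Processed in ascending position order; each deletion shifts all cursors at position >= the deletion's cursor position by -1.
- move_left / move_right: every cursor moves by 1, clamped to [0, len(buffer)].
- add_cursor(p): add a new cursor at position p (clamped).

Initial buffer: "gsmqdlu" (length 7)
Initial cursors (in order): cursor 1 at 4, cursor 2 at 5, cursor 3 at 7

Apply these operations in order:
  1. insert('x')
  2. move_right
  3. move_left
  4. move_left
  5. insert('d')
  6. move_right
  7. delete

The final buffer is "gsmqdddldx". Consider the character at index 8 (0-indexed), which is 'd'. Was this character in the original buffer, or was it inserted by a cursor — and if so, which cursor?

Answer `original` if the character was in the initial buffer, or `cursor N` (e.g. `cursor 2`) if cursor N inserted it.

After op 1 (insert('x')): buffer="gsmqxdxlux" (len 10), cursors c1@5 c2@7 c3@10, authorship ....1.2..3
After op 2 (move_right): buffer="gsmqxdxlux" (len 10), cursors c1@6 c2@8 c3@10, authorship ....1.2..3
After op 3 (move_left): buffer="gsmqxdxlux" (len 10), cursors c1@5 c2@7 c3@9, authorship ....1.2..3
After op 4 (move_left): buffer="gsmqxdxlux" (len 10), cursors c1@4 c2@6 c3@8, authorship ....1.2..3
After op 5 (insert('d')): buffer="gsmqdxddxldux" (len 13), cursors c1@5 c2@8 c3@11, authorship ....11.22.3.3
After op 6 (move_right): buffer="gsmqdxddxldux" (len 13), cursors c1@6 c2@9 c3@12, authorship ....11.22.3.3
After op 7 (delete): buffer="gsmqdddldx" (len 10), cursors c1@5 c2@7 c3@9, authorship ....1.2.33
Authorship (.=original, N=cursor N): . . . . 1 . 2 . 3 3
Index 8: author = 3

Answer: cursor 3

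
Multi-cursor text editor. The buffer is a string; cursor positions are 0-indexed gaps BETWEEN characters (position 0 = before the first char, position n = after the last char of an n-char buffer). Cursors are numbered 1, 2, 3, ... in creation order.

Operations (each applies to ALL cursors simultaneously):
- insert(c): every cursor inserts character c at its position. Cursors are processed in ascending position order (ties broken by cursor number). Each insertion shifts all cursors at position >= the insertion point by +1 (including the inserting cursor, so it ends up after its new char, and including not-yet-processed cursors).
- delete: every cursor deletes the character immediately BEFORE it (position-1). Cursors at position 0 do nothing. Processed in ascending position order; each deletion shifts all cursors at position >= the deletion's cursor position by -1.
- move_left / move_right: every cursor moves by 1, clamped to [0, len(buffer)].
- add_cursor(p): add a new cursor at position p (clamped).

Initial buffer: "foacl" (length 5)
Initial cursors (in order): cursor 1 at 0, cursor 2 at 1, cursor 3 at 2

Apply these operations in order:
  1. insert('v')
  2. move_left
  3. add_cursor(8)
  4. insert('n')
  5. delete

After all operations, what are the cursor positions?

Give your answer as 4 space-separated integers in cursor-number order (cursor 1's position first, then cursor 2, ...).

After op 1 (insert('v')): buffer="vfvovacl" (len 8), cursors c1@1 c2@3 c3@5, authorship 1.2.3...
After op 2 (move_left): buffer="vfvovacl" (len 8), cursors c1@0 c2@2 c3@4, authorship 1.2.3...
After op 3 (add_cursor(8)): buffer="vfvovacl" (len 8), cursors c1@0 c2@2 c3@4 c4@8, authorship 1.2.3...
After op 4 (insert('n')): buffer="nvfnvonvacln" (len 12), cursors c1@1 c2@4 c3@7 c4@12, authorship 11.22.33...4
After op 5 (delete): buffer="vfvovacl" (len 8), cursors c1@0 c2@2 c3@4 c4@8, authorship 1.2.3...

Answer: 0 2 4 8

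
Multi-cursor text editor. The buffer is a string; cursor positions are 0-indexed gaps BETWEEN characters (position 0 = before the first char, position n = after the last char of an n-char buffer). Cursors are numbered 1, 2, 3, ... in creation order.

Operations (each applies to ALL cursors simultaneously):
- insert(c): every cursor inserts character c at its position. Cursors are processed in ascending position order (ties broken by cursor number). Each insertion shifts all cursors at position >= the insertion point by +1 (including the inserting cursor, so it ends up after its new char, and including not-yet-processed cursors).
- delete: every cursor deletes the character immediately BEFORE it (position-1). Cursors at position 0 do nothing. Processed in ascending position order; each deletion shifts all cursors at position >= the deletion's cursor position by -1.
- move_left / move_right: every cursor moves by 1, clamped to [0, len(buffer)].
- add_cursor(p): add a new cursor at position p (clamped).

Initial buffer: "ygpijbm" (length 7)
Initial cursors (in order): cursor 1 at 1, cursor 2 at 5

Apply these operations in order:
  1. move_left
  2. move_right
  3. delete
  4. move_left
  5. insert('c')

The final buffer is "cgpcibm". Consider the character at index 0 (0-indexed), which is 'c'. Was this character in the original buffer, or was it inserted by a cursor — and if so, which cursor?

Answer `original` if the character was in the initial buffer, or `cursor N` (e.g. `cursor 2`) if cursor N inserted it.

After op 1 (move_left): buffer="ygpijbm" (len 7), cursors c1@0 c2@4, authorship .......
After op 2 (move_right): buffer="ygpijbm" (len 7), cursors c1@1 c2@5, authorship .......
After op 3 (delete): buffer="gpibm" (len 5), cursors c1@0 c2@3, authorship .....
After op 4 (move_left): buffer="gpibm" (len 5), cursors c1@0 c2@2, authorship .....
After op 5 (insert('c')): buffer="cgpcibm" (len 7), cursors c1@1 c2@4, authorship 1..2...
Authorship (.=original, N=cursor N): 1 . . 2 . . .
Index 0: author = 1

Answer: cursor 1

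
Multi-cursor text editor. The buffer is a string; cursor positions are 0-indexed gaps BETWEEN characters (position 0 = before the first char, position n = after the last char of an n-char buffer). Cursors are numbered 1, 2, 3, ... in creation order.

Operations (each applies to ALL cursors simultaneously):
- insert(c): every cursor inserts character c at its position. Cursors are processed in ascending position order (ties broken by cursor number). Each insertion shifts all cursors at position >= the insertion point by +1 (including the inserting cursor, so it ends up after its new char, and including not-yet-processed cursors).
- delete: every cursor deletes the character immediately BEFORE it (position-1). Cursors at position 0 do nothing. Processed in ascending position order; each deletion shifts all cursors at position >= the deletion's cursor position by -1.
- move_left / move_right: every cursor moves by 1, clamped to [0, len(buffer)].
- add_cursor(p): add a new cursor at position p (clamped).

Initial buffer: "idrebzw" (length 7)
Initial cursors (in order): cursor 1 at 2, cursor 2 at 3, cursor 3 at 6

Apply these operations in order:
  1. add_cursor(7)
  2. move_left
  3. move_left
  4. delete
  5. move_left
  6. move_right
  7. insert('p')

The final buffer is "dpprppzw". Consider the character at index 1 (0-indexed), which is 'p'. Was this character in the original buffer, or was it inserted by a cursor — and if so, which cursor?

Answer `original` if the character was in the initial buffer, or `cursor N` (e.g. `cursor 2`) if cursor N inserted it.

Answer: cursor 1

Derivation:
After op 1 (add_cursor(7)): buffer="idrebzw" (len 7), cursors c1@2 c2@3 c3@6 c4@7, authorship .......
After op 2 (move_left): buffer="idrebzw" (len 7), cursors c1@1 c2@2 c3@5 c4@6, authorship .......
After op 3 (move_left): buffer="idrebzw" (len 7), cursors c1@0 c2@1 c3@4 c4@5, authorship .......
After op 4 (delete): buffer="drzw" (len 4), cursors c1@0 c2@0 c3@2 c4@2, authorship ....
After op 5 (move_left): buffer="drzw" (len 4), cursors c1@0 c2@0 c3@1 c4@1, authorship ....
After op 6 (move_right): buffer="drzw" (len 4), cursors c1@1 c2@1 c3@2 c4@2, authorship ....
After op 7 (insert('p')): buffer="dpprppzw" (len 8), cursors c1@3 c2@3 c3@6 c4@6, authorship .12.34..
Authorship (.=original, N=cursor N): . 1 2 . 3 4 . .
Index 1: author = 1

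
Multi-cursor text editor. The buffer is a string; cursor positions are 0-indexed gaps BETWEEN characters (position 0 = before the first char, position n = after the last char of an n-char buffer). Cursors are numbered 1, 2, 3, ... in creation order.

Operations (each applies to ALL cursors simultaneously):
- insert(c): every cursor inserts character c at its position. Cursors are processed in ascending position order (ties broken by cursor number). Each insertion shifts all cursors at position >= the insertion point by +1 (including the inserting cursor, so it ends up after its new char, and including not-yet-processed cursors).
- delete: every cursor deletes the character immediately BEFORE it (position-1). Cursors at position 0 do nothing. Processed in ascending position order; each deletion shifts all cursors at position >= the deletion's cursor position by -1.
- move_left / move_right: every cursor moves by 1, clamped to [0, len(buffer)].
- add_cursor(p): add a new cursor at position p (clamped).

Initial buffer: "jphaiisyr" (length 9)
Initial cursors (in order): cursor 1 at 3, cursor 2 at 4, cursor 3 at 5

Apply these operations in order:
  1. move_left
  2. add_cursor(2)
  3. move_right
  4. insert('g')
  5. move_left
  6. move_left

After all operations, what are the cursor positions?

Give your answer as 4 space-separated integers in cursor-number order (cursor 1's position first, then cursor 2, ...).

After op 1 (move_left): buffer="jphaiisyr" (len 9), cursors c1@2 c2@3 c3@4, authorship .........
After op 2 (add_cursor(2)): buffer="jphaiisyr" (len 9), cursors c1@2 c4@2 c2@3 c3@4, authorship .........
After op 3 (move_right): buffer="jphaiisyr" (len 9), cursors c1@3 c4@3 c2@4 c3@5, authorship .........
After op 4 (insert('g')): buffer="jphggagigisyr" (len 13), cursors c1@5 c4@5 c2@7 c3@9, authorship ...14.2.3....
After op 5 (move_left): buffer="jphggagigisyr" (len 13), cursors c1@4 c4@4 c2@6 c3@8, authorship ...14.2.3....
After op 6 (move_left): buffer="jphggagigisyr" (len 13), cursors c1@3 c4@3 c2@5 c3@7, authorship ...14.2.3....

Answer: 3 5 7 3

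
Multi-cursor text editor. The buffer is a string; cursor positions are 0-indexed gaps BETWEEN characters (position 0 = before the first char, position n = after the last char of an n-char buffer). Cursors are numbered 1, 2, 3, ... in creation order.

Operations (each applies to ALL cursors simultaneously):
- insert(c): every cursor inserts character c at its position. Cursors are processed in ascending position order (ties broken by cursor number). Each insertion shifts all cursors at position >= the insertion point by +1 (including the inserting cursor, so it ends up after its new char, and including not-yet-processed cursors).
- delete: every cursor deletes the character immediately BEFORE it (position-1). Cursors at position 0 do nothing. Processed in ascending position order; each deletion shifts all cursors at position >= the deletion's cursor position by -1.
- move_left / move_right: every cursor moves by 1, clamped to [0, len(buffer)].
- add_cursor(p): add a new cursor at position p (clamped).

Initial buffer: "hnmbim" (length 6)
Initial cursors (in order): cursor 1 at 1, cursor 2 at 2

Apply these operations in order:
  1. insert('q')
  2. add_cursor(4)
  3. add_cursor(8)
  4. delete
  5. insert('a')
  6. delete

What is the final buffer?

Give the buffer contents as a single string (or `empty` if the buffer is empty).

After op 1 (insert('q')): buffer="hqnqmbim" (len 8), cursors c1@2 c2@4, authorship .1.2....
After op 2 (add_cursor(4)): buffer="hqnqmbim" (len 8), cursors c1@2 c2@4 c3@4, authorship .1.2....
After op 3 (add_cursor(8)): buffer="hqnqmbim" (len 8), cursors c1@2 c2@4 c3@4 c4@8, authorship .1.2....
After op 4 (delete): buffer="hmbi" (len 4), cursors c1@1 c2@1 c3@1 c4@4, authorship ....
After op 5 (insert('a')): buffer="haaambia" (len 8), cursors c1@4 c2@4 c3@4 c4@8, authorship .123...4
After op 6 (delete): buffer="hmbi" (len 4), cursors c1@1 c2@1 c3@1 c4@4, authorship ....

Answer: hmbi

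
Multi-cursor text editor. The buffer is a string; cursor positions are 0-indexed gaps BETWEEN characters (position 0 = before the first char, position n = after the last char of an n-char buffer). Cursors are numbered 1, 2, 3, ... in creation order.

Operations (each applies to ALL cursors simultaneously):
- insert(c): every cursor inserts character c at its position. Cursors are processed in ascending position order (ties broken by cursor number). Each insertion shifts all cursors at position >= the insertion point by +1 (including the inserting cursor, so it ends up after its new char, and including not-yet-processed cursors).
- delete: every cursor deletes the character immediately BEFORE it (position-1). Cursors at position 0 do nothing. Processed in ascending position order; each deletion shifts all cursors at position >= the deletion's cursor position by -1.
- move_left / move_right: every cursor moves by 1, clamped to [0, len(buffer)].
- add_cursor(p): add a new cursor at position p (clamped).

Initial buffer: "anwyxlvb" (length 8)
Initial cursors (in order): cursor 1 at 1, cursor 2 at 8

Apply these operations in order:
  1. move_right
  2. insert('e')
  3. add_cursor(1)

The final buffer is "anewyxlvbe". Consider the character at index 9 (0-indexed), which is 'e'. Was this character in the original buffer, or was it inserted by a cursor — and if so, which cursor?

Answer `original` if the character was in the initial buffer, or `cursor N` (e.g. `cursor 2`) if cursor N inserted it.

Answer: cursor 2

Derivation:
After op 1 (move_right): buffer="anwyxlvb" (len 8), cursors c1@2 c2@8, authorship ........
After op 2 (insert('e')): buffer="anewyxlvbe" (len 10), cursors c1@3 c2@10, authorship ..1......2
After op 3 (add_cursor(1)): buffer="anewyxlvbe" (len 10), cursors c3@1 c1@3 c2@10, authorship ..1......2
Authorship (.=original, N=cursor N): . . 1 . . . . . . 2
Index 9: author = 2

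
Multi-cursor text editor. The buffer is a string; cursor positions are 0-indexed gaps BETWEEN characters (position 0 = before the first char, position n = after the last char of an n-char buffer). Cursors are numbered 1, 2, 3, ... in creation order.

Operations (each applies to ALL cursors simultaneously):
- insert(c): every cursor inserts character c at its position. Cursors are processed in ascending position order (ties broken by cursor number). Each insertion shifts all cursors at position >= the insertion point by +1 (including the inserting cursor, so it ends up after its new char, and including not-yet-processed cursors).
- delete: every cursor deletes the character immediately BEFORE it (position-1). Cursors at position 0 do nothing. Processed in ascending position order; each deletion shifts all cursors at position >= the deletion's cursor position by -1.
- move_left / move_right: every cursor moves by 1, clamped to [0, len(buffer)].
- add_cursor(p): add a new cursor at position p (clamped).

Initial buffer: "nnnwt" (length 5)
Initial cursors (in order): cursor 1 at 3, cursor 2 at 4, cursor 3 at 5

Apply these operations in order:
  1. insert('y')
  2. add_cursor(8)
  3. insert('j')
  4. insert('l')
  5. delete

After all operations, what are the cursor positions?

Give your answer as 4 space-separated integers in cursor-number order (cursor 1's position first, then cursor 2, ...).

After op 1 (insert('y')): buffer="nnnywyty" (len 8), cursors c1@4 c2@6 c3@8, authorship ...1.2.3
After op 2 (add_cursor(8)): buffer="nnnywyty" (len 8), cursors c1@4 c2@6 c3@8 c4@8, authorship ...1.2.3
After op 3 (insert('j')): buffer="nnnyjwyjtyjj" (len 12), cursors c1@5 c2@8 c3@12 c4@12, authorship ...11.22.334
After op 4 (insert('l')): buffer="nnnyjlwyjltyjjll" (len 16), cursors c1@6 c2@10 c3@16 c4@16, authorship ...111.222.33434
After op 5 (delete): buffer="nnnyjwyjtyjj" (len 12), cursors c1@5 c2@8 c3@12 c4@12, authorship ...11.22.334

Answer: 5 8 12 12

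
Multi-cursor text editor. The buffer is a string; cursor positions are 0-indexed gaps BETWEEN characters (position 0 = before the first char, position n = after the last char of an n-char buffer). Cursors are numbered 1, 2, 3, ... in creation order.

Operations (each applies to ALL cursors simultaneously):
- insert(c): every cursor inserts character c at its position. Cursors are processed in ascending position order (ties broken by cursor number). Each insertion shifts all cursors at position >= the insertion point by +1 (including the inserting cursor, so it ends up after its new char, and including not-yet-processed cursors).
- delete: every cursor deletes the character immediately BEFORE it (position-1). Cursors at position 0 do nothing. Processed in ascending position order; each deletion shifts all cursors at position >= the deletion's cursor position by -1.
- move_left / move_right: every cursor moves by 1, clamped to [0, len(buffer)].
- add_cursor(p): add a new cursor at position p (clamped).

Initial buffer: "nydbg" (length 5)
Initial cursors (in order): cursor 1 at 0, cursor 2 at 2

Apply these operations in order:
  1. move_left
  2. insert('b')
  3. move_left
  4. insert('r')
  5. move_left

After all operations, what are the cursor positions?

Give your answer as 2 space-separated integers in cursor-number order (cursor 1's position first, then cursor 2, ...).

After op 1 (move_left): buffer="nydbg" (len 5), cursors c1@0 c2@1, authorship .....
After op 2 (insert('b')): buffer="bnbydbg" (len 7), cursors c1@1 c2@3, authorship 1.2....
After op 3 (move_left): buffer="bnbydbg" (len 7), cursors c1@0 c2@2, authorship 1.2....
After op 4 (insert('r')): buffer="rbnrbydbg" (len 9), cursors c1@1 c2@4, authorship 11.22....
After op 5 (move_left): buffer="rbnrbydbg" (len 9), cursors c1@0 c2@3, authorship 11.22....

Answer: 0 3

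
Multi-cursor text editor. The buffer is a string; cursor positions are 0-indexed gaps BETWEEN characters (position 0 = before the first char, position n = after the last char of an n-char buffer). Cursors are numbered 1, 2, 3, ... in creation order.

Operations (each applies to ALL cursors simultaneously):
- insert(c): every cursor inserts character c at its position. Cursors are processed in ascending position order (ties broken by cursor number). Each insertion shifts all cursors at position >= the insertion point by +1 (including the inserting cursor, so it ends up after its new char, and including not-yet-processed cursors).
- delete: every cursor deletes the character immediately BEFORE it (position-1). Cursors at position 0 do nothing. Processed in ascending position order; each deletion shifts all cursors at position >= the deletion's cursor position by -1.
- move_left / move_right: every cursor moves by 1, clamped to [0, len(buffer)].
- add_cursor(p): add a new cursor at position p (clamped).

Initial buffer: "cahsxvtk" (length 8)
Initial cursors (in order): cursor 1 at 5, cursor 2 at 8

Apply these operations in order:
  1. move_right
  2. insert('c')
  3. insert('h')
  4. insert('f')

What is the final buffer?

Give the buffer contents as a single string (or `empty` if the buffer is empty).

Answer: cahsxvchftkchf

Derivation:
After op 1 (move_right): buffer="cahsxvtk" (len 8), cursors c1@6 c2@8, authorship ........
After op 2 (insert('c')): buffer="cahsxvctkc" (len 10), cursors c1@7 c2@10, authorship ......1..2
After op 3 (insert('h')): buffer="cahsxvchtkch" (len 12), cursors c1@8 c2@12, authorship ......11..22
After op 4 (insert('f')): buffer="cahsxvchftkchf" (len 14), cursors c1@9 c2@14, authorship ......111..222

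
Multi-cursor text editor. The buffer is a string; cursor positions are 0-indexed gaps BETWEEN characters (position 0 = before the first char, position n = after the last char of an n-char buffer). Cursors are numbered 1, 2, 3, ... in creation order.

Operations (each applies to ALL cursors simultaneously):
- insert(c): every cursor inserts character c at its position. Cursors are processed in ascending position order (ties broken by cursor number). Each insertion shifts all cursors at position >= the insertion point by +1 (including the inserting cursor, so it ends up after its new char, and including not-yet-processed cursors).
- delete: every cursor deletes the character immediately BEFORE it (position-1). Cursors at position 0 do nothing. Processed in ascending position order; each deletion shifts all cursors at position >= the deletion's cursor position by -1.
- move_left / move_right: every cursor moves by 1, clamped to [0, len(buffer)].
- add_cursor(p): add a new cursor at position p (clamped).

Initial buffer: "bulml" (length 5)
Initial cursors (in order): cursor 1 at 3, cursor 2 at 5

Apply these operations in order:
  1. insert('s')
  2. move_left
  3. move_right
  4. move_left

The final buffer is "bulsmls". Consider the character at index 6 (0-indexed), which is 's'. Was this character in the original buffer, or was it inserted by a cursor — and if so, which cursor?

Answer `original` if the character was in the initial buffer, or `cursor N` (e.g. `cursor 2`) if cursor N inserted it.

Answer: cursor 2

Derivation:
After op 1 (insert('s')): buffer="bulsmls" (len 7), cursors c1@4 c2@7, authorship ...1..2
After op 2 (move_left): buffer="bulsmls" (len 7), cursors c1@3 c2@6, authorship ...1..2
After op 3 (move_right): buffer="bulsmls" (len 7), cursors c1@4 c2@7, authorship ...1..2
After op 4 (move_left): buffer="bulsmls" (len 7), cursors c1@3 c2@6, authorship ...1..2
Authorship (.=original, N=cursor N): . . . 1 . . 2
Index 6: author = 2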